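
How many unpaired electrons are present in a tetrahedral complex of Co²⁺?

3

Co²⁺: group 9, so d-count = 9 − 2 = 7.
With tetrahedral geometry the complex is necessarily high-spin.
Configuration: e^4 t2^3, giving 3 unpaired electrons.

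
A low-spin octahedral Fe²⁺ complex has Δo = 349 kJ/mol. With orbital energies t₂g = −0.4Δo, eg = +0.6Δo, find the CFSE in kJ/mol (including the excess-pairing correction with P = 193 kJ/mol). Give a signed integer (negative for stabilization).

-452

Group 8 minus oxidation state +2 gives a d⁶ configuration for Fe²⁺.
Electron filling gives t₂g⁶ eg⁰.
CFSE(orbital) = 6×(-0.4Δo) + 0×(0.6Δo) = -2.4Δo; with Δo = 349 kJ/mol that is -838 kJ/mol.
Pairing penalty: 3 pairs vs 1 in the high-spin reference → 2 extra × P = 386 kJ/mol.
Net CFSE = -838 + 386 = -452 kJ/mol.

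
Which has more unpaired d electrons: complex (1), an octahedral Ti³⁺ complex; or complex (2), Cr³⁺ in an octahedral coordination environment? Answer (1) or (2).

(2)

(1): Ti sits in group 4; removing 3 electrons leaves Ti³⁺ with 4 − 3 = 1 d electrons; t2g^1 e_g^0 → 1 unpaired.
(2): Group 6 minus oxidation state +3 gives a d³ configuration for Cr³⁺; t₂g³ eg⁰ → 3 unpaired.
So (2) has more unpaired electrons.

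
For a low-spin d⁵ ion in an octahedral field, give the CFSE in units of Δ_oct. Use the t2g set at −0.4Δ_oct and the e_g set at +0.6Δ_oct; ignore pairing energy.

-2.0 Δ_oct

Configuration: t2g^5 e_g^0.
CFSE = 5(-0.4Δ_oct) + 0(0.6Δ_oct) = -2.0Δ_oct + 0.0Δ_oct = -2.0Δ_oct.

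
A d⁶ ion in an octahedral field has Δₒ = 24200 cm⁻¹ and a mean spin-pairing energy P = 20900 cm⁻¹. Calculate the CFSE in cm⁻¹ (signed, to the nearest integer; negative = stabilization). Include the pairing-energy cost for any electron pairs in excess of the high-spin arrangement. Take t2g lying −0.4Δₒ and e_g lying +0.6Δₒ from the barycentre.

With Δₒ > P the complex is low-spin.
That gives t2g^6 e_g^0.
Orbital CFSE = -2.4Δₒ = -2.4 × 24200 = -58080 cm⁻¹.
Excess pairs vs high-spin: 3 − 1 = 2; pairing cost = +41800 cm⁻¹.
Net CFSE = -58080 + 41800 = -16280 cm⁻¹.

-16280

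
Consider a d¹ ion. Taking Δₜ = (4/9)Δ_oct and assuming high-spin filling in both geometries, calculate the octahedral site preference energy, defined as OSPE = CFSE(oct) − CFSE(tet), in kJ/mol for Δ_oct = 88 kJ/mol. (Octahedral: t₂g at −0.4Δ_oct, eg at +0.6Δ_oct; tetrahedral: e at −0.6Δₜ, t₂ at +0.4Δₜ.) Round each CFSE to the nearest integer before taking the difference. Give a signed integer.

Octahedral (high-spin): t₂g¹ eg⁰, CFSE = 1(−0.4) + 0(+0.6) = -0.4Δ_oct = -0.4 × 88 = -35 kJ/mol.
Tetrahedral e¹ t₂⁰ gives -0.6Δₜ = -0.6 × (4/9) × 88 = -23 kJ/mol.
OSPE = -35 − (-23) = -12 kJ/mol.

-12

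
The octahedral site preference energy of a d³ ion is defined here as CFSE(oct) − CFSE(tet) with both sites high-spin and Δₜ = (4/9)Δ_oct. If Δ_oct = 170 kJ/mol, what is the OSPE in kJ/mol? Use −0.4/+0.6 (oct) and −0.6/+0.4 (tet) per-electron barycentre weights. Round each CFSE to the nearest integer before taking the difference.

Octahedral high-spin t₂g³ eg⁰: CFSE = -1.2 × 170 = -204 kJ/mol.
Tetrahedral: e² t₂¹, CFSE = 2(−0.6) + 1(+0.4) = -0.8Δₜ = -0.8 × (4/9) × 170 = -60 kJ/mol.
OSPE = CFSE(oct) − CFSE(tet) = -204 − (-60) = -144 kJ/mol.

-144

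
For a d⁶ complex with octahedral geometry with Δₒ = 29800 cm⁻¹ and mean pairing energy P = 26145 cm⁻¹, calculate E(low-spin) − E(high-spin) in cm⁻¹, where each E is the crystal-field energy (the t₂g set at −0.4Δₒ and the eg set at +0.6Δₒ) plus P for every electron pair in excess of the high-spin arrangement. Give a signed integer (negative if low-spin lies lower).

High-spin: t₂g⁴ eg², CFSE = -0.4Δₒ = -11920 cm⁻¹.
Low-spin t₂g⁶ eg⁰ gives -2.4Δₒ = -71520 cm⁻¹, but forming 2 extra pairs costs 2P = 52290 cm⁻¹, so E(LS) = -71520 + 52290 = -19230 cm⁻¹.
The difference is -19230 − (-11920) = -7310 cm⁻¹, so low-spin lies lower.

-7310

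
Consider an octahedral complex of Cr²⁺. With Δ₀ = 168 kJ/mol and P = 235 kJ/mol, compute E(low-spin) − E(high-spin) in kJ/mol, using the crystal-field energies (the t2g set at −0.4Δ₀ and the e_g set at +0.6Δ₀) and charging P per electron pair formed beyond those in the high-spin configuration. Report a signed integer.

67

Cr sits in group 6; removing 2 electrons leaves Cr²⁺ with 6 − 2 = 4 d electrons.
High-spin d⁴ fills as t2g^3 e_g^1 with CFSE 3(−0.4) + 1(+0.6) = -0.6Δ₀ = -101 kJ/mol.
Low-spin: t2g^4 e_g^0, orbital CFSE = -1.6Δ₀ = -269 kJ/mol; plus 1 excess pair × P = +235 kJ/mol; total -34 kJ/mol.
E(LS) − E(HS) = -34 − (-101) = 67 kJ/mol.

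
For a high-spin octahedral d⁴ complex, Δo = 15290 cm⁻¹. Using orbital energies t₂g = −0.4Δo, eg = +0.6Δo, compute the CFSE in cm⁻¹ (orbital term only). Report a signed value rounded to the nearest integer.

The d⁴ electrons fill as t₂g³ eg¹.
CFSE(orbital) = 3×(-0.4Δo) + 1×(0.6Δo) = -0.6Δo; with Δo = 15290 cm⁻¹ that is -9174 cm⁻¹.

-9174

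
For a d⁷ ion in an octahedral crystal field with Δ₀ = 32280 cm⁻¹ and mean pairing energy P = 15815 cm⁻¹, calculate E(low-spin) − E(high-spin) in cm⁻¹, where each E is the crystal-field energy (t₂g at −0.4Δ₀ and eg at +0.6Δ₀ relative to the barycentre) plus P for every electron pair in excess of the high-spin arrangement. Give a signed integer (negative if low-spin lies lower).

High-spin d⁷ fills as t₂g⁵ eg² with CFSE 5(−0.4) + 2(+0.6) = -0.8Δ₀ = -25824 cm⁻¹.
Low-spin: t₂g⁶ eg¹, orbital CFSE = -1.8Δ₀ = -58104 cm⁻¹; plus 1 excess pair × P = +15815 cm⁻¹; total -42289 cm⁻¹.
The difference is -42289 − (-25824) = -16465 cm⁻¹, so low-spin lies lower.

-16465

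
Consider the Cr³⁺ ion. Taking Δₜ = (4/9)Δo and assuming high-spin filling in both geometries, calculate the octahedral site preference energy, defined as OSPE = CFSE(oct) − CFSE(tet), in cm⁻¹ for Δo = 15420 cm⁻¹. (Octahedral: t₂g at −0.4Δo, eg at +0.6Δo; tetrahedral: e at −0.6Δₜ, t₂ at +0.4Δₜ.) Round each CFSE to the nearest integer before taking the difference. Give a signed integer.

-13021

Cr³⁺: group 6, so d-count = 6 − 3 = 3.
Octahedral (high-spin): t2g^3 e_g^0, CFSE = 3(−0.4) + 0(+0.6) = -1.2Δo = -1.2 × 15420 = -18504 cm⁻¹.
Tetrahedral e^2 t2^1 gives -0.8Δₜ = -0.8 × (4/9) × 15420 = -5483 cm⁻¹.
OSPE = -18504 − (-5483) = -13021 cm⁻¹.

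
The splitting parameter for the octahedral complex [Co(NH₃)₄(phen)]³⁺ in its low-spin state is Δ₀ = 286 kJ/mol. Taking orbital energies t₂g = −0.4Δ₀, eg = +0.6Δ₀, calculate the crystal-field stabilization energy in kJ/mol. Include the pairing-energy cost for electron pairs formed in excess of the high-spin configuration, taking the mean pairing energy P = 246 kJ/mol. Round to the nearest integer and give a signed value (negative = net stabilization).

-194

Ligand charges: 4×(+0) from NH₃ and 1×(+0) from phen sum to +0; with overall charge +3, Co is +3.
Co is in group 9, so Co³⁺ is d⁶ (9 − 3 = 6).
Configuration: t₂g⁶ eg⁰.
Orbital CFSE = 6(-0.4) + 0(0.6) = -2.4Δ₀ = -2.4 × 286 = -686 kJ/mol.
High-spin d⁶ would be t₂g⁴ eg² with 1 pair; low-spin has 3, so 2 excess pairs cost +2P = +492 kJ/mol.
Combining: -686 + 492 = -194 kJ/mol.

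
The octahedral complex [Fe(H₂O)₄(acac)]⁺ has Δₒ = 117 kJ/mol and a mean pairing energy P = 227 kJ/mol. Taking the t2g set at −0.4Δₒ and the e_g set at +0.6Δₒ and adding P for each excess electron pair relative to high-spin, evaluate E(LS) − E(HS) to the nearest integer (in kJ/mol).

Ligand charges: 4×(+0) from H₂O and 1×(-1) from acac⁻ sum to -1; with overall charge +1, Fe is +2.
Group 8 minus oxidation state +2 gives a d⁶ configuration for Fe²⁺.
High-spin d⁶ fills as t2g^4 e_g^2 with CFSE 4(−0.4) + 2(+0.6) = -0.4Δₒ = -47 kJ/mol.
Low-spin t2g^6 e_g^0 gives -2.4Δₒ = -281 kJ/mol, but forming 2 extra pairs costs 2P = 454 kJ/mol, so E(LS) = -281 + 454 = 173 kJ/mol.
The difference is 173 − (-47) = 220 kJ/mol, so high-spin lies lower.

220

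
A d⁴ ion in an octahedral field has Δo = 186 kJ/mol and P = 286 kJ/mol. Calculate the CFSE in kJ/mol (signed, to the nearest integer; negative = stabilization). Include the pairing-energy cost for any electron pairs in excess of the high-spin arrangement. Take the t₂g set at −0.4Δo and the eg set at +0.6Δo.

-112

With Δo < P the complex is high-spin.
Configuration: t₂g³ eg¹.
Orbital CFSE = -0.6Δo = -0.6 × 186 = -112 kJ/mol.
High-spin has no excess pairs, so no pairing correction applies.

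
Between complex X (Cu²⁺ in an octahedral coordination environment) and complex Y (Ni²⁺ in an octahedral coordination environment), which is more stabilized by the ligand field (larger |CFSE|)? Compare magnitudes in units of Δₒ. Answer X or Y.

Y

X: Cu sits in group 11; removing 2 electrons leaves Cu²⁺ with 11 − 2 = 9 d electrons; For octahedral d⁹ the high- and low-spin configurations coincide; t₂g⁶ eg³, CFSE = -0.6Δₒ.
Y: Ni²⁺: group 10, so d-count = 10 − 2 = 8; For octahedral d⁸ the high- and low-spin configurations coincide; t₂g⁶ eg², CFSE = -1.2Δₒ.
So Y has the larger |CFSE|.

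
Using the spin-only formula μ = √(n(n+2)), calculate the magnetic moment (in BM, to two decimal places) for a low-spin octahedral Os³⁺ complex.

Os sits in group 8; removing 3 electrons leaves Os³⁺ with 8 − 3 = 5 d electrons.
Configuration: t2g^5 e_g^0 → 1 unpaired electron.
μ(spin-only) = √[1(1+2)] = √3 ≈ 1.73 BM.

1.73 BM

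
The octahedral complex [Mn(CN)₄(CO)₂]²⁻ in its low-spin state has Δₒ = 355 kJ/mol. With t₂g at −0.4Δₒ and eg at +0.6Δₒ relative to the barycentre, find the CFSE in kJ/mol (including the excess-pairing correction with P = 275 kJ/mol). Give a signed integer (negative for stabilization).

-160

Ligand charges: 4×(-1) from CN⁻ and 2×(+0) from CO sum to -4; with overall charge -2, Mn is +2.
Group 7 minus oxidation state +2 gives a d⁵ configuration for Mn²⁺.
The d⁵ electrons fill as t₂g⁵ eg⁰.
CFSE(orbital) = 5×(-0.4Δₒ) + 0×(0.6Δₒ) = -2.0Δₒ; with Δₒ = 355 kJ/mol that is -710 kJ/mol.
Relative to high-spin t₂g³ eg² (0 paired), the low-spin configuration has 2 additional pairs, contributing +2 × 275 = +550 kJ/mol.
Combining: -710 + 550 = -160 kJ/mol.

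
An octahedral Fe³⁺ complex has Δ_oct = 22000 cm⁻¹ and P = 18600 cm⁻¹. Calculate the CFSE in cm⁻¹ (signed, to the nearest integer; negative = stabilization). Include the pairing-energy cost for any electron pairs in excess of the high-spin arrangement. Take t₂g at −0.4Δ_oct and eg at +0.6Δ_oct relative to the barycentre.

-6800

Fe sits in group 8; removing 3 electrons leaves Fe³⁺ with 8 − 3 = 5 d electrons.
Δ_oct > P, so pairing is preferred: the ground state is low-spin.
Filling d⁵ accordingly: t₂g⁵ eg⁰.
Orbital CFSE = -2.0Δ_oct = -2.0 × 22000 = -44000 cm⁻¹.
Excess pairs vs high-spin: 2 − 0 = 2; pairing cost = +37200 cm⁻¹.
Net CFSE = -44000 + 37200 = -6800 cm⁻¹.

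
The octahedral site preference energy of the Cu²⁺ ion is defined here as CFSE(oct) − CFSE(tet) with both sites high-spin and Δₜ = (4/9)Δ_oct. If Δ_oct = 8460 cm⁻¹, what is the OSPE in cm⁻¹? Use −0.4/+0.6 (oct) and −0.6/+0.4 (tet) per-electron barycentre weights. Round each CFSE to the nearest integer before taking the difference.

-3572

Cu is in group 11, so Cu²⁺ is d⁹ (11 − 2 = 9).
Octahedral high-spin t₂g⁶ eg³: CFSE = -0.6 × 8460 = -5076 cm⁻¹.
Tetrahedral: e⁴ t₂⁵, CFSE = 4(−0.6) + 5(+0.4) = -0.4Δₜ = -0.4 × (4/9) × 8460 = -1504 cm⁻¹.
Subtracting, OSPE = -5076 − (-1504) = -3572 cm⁻¹.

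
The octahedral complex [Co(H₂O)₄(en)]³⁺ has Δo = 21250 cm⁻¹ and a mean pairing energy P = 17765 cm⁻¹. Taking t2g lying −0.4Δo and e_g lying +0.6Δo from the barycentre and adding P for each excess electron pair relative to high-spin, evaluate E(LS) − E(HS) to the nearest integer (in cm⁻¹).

-6970

Ligand charges: 4×(+0) from H₂O and 1×(+0) from en sum to +0; with overall charge +3, Co is +3.
Co³⁺: group 9, so d-count = 9 − 3 = 6.
High-spin d⁶ fills as t2g^4 e_g^2 with CFSE 4(−0.4) + 2(+0.6) = -0.4Δo = -8500 cm⁻¹.
For low-spin the configuration is t2g^6 e_g^0: orbital energy -2.4 × 21250 = -51000 cm⁻¹, and 2 additional pairs relative to high-spin add 35530 cm⁻¹, giving -15470 cm⁻¹.
Thus E(LS) − E(HS) = -6970 cm⁻¹.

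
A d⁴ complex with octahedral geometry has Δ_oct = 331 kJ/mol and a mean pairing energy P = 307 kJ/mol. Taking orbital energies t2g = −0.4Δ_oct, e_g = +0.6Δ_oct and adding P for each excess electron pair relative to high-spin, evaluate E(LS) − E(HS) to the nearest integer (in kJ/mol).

In the high-spin limit (t2g^3 e_g^1) the orbital term is -0.6Δ_oct = -199 kJ/mol, with no excess pairing.
For low-spin the configuration is t2g^4 e_g^0: orbital energy -1.6 × 331 = -530 kJ/mol, and 1 additional pair relative to high-spin adds 307 kJ/mol, giving -223 kJ/mol.
The difference is -223 − (-199) = -24 kJ/mol, so low-spin lies lower.

-24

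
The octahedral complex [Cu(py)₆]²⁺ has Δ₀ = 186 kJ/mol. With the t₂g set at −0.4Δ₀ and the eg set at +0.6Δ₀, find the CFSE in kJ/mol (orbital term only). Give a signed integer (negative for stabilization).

-112

py is neutral, so the +2 overall charge sits on Cu: oxidation state +2.
Group 11 minus oxidation state +2 gives a d⁹ configuration for Cu²⁺.
Configuration: t₂g⁶ eg³.
The orbital stabilization is -0.6Δ₀ = -0.6 × 186 = -112 kJ/mol.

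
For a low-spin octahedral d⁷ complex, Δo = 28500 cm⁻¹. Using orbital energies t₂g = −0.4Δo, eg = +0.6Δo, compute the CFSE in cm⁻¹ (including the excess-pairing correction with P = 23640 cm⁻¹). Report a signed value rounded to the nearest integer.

-27660

The d⁷ electrons fill as t₂g⁶ eg¹.
The orbital stabilization is -1.8Δo = -1.8 × 28500 = -51300 cm⁻¹.
High-spin d⁷ would be t₂g⁵ eg² with 2 pairs; low-spin has 3, so 1 excess pair costs +1P = +23640 cm⁻¹.
Overall CFSE = -51300 + 23640 = -27660 cm⁻¹.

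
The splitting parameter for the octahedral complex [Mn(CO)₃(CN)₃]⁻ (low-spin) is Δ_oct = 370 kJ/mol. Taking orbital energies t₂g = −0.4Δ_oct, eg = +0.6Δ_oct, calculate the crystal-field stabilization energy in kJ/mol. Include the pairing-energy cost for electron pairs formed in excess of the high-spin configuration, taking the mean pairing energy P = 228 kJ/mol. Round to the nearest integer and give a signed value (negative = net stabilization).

-284

Ligand charges: 3×(+0) from CO and 3×(-1) from CN⁻ sum to -3; with overall charge -1, Mn is +2.
Mn sits in group 7; removing 2 electrons leaves Mn²⁺ with 7 − 2 = 5 d electrons.
Electron filling gives t₂g⁵ eg⁰.
Orbital CFSE = 5(-0.4) + 0(0.6) = -2.0Δ_oct = -2.0 × 370 = -740 kJ/mol.
Pairing penalty: 2 pairs vs 0 in the high-spin reference → 2 extra × P = 456 kJ/mol.
Net CFSE = -740 + 456 = -284 kJ/mol.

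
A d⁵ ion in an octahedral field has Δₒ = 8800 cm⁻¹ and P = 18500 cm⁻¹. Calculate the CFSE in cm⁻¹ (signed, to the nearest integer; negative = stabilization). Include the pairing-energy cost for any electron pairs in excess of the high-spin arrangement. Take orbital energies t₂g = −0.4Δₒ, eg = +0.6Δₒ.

Since Δₒ = 8800 cm⁻¹ < P = 18500 cm⁻¹, the complex adopts the high-spin configuration.
Configuration: t₂g³ eg².
Orbital CFSE = 0.0Δₒ = 0.0 × 8800 = 0 cm⁻¹.
High-spin has no excess pairs, so no pairing correction applies.

0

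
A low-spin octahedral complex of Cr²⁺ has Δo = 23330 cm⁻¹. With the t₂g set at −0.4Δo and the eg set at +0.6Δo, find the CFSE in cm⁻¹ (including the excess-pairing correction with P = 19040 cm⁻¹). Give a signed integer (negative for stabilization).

Cr²⁺: group 6, so d-count = 6 − 2 = 4.
Electron filling gives t₂g⁴ eg⁰.
CFSE(orbital) = 4×(-0.4Δo) + 0×(0.6Δo) = -1.6Δo; with Δo = 23330 cm⁻¹ that is -37328 cm⁻¹.
Pairing penalty: 1 pair vs 0 in the high-spin reference → 1 extra × P = 19040 cm⁻¹.
Overall CFSE = -37328 + 19040 = -18288 cm⁻¹.

-18288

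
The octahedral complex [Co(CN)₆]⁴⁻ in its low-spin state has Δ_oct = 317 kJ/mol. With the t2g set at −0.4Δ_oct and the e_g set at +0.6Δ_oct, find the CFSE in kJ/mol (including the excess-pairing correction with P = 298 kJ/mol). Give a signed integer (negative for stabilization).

-273

Each CN⁻ contributes -1; 6 × (-1) = -6. With overall charge -4, Co is in the +2 oxidation state.
Co²⁺: group 9, so d-count = 9 − 2 = 7.
Electron filling gives t2g^6 e_g^1.
The orbital stabilization is -1.8Δ_oct = -1.8 × 317 = -571 kJ/mol.
Pairing penalty: 3 pairs vs 2 in the high-spin reference → 1 extra × P = 298 kJ/mol.
Net CFSE = -571 + 298 = -273 kJ/mol.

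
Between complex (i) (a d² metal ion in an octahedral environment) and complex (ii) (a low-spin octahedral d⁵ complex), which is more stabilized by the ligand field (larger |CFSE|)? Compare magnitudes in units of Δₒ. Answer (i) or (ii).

(ii)

(i): t2g^2 e_g^0, CFSE = -0.8Δₒ.
(ii): t₂g⁵ eg⁰, CFSE = -2.0Δₒ.
So (ii) has the larger |CFSE|.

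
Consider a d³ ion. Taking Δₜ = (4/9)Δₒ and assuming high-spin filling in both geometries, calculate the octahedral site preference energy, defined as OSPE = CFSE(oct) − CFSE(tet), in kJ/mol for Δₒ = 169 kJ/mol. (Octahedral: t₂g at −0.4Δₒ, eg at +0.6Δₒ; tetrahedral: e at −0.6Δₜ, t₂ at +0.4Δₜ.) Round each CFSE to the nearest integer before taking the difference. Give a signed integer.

In an octahedral site d³ (HS) is t2g^3 e_g^0, giving CFSE(oct) = -1.2Δₒ = -203 kJ/mol.
Tetrahedral: e^2 t2^1, CFSE = 2(−0.6) + 1(+0.4) = -0.8Δₜ = -0.8 × (4/9) × 169 = -60 kJ/mol.
OSPE = -203 − (-60) = -143 kJ/mol.

-143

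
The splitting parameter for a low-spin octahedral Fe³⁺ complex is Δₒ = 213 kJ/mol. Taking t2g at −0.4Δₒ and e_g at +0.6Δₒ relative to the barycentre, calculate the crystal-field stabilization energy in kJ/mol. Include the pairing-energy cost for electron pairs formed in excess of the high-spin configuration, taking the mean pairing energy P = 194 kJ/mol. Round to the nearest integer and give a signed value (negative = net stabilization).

-38

Group 8 minus oxidation state +3 gives a d⁵ configuration for Fe³⁺.
Configuration: t2g^5 e_g^0.
CFSE(orbital) = 5×(-0.4Δₒ) + 0×(0.6Δₒ) = -2.0Δₒ; with Δₒ = 213 kJ/mol that is -426 kJ/mol.
High-spin d⁵ would be t2g^3 e_g^2 with 0 pairs; low-spin has 2, so 2 excess pairs cost +2P = +388 kJ/mol.
Net CFSE = -426 + 388 = -38 kJ/mol.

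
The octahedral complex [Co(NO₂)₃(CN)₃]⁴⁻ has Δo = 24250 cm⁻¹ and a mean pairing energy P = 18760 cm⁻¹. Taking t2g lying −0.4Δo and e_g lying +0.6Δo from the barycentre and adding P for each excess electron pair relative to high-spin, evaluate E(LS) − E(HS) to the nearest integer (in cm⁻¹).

Ligand charges: 3×(-1) from NO₂⁻ and 3×(-1) from CN⁻ sum to -6; with overall charge -4, Co is +2.
Co sits in group 9; removing 2 electrons leaves Co²⁺ with 9 − 2 = 7 d electrons.
In the high-spin limit (t2g^5 e_g^2) the orbital term is -0.8Δo = -19400 cm⁻¹, with no excess pairing.
For low-spin the configuration is t2g^6 e_g^1: orbital energy -1.8 × 24250 = -43650 cm⁻¹, and 1 additional pair relative to high-spin adds 18760 cm⁻¹, giving -24890 cm⁻¹.
E(LS) − E(HS) = -24890 − (-19400) = -5490 cm⁻¹.

-5490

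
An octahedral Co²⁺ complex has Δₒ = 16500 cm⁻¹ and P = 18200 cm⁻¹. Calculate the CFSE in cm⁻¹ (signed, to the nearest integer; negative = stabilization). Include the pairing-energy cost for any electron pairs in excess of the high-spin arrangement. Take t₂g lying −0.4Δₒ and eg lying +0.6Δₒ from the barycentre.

Group 9 minus oxidation state +2 gives a d⁷ configuration for Co²⁺.
With Δₒ < P the complex is high-spin.
Filling d⁷ accordingly: t₂g⁵ eg².
Orbital CFSE = -0.8Δₒ = -0.8 × 16500 = -13200 cm⁻¹.
High-spin has no excess pairs, so no pairing correction applies.

-13200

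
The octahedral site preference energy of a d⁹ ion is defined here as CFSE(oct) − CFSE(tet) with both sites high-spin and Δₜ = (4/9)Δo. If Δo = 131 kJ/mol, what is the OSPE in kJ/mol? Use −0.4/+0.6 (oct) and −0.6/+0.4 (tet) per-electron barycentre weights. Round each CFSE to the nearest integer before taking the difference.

Octahedral high-spin t2g^6 e_g^3: CFSE = -0.6 × 131 = -79 kJ/mol.
Tetrahedral e^4 t2^5 gives -0.4Δₜ = -0.4 × (4/9) × 131 = -23 kJ/mol.
Subtracting, OSPE = -79 − (-23) = -56 kJ/mol.

-56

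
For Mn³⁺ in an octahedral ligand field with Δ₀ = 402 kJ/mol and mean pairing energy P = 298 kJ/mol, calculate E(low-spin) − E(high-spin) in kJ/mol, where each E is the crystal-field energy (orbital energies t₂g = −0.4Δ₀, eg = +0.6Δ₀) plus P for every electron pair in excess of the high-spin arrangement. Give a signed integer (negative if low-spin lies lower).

Mn is in group 7, so Mn³⁺ is d⁴ (7 − 3 = 4).
High-spin: t₂g³ eg¹, CFSE = -0.6Δ₀ = -241 kJ/mol.
Low-spin: t₂g⁴ eg⁰, orbital CFSE = -1.6Δ₀ = -643 kJ/mol; plus 1 excess pair × P = +298 kJ/mol; total -345 kJ/mol.
Thus E(LS) − E(HS) = -104 kJ/mol.

-104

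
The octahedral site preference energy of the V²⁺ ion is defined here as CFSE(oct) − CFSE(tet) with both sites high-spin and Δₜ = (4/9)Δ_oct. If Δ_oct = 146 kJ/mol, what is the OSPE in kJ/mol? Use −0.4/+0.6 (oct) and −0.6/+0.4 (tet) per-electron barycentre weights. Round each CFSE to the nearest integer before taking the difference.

V sits in group 5; removing 2 electrons leaves V²⁺ with 5 − 2 = 3 d electrons.
Octahedral (high-spin): t2g^3 e_g^0, CFSE = 3(−0.4) + 0(+0.6) = -1.2Δ_oct = -1.2 × 146 = -175 kJ/mol.
In a tetrahedral site the filling is e^2 t2^1: CFSE(tet) = -0.8Δₜ = -0.8 × (4/9)(146) = -52 kJ/mol.
Subtracting, OSPE = -175 − (-52) = -123 kJ/mol.

-123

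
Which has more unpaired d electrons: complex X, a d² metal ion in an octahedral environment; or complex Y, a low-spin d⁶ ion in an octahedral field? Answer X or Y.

X: For octahedral d² the high- and low-spin configurations coincide; t2g^2 e_g^0 → 2 unpaired.
Y: t₂g⁶ eg⁰ → 0 unpaired.
So X has more unpaired electrons.

X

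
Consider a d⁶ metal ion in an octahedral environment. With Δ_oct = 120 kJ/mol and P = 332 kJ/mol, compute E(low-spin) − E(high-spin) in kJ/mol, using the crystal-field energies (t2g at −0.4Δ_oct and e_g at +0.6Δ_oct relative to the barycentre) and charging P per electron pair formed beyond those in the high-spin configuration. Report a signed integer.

High-spin d⁶ fills as t2g^4 e_g^2 with CFSE 4(−0.4) + 2(+0.6) = -0.4Δ_oct = -48 kJ/mol.
For low-spin the configuration is t2g^6 e_g^0: orbital energy -2.4 × 120 = -288 kJ/mol, and 2 additional pairs relative to high-spin add 664 kJ/mol, giving 376 kJ/mol.
The difference is 376 − (-48) = 424 kJ/mol, so high-spin lies lower.

424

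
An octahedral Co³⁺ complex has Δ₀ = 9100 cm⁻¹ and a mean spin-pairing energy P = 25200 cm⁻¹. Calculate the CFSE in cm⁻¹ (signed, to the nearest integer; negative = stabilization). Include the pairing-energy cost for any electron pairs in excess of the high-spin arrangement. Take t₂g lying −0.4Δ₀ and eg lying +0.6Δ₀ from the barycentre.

Co is in group 9, so Co³⁺ is d⁶ (9 − 3 = 6).
Since Δ₀ = 9100 cm⁻¹ < P = 25200 cm⁻¹, the complex adopts the high-spin configuration.
That gives t₂g⁴ eg².
Orbital CFSE = -0.4Δ₀ = -0.4 × 9100 = -3640 cm⁻¹.
High-spin has no excess pairs, so no pairing correction applies.

-3640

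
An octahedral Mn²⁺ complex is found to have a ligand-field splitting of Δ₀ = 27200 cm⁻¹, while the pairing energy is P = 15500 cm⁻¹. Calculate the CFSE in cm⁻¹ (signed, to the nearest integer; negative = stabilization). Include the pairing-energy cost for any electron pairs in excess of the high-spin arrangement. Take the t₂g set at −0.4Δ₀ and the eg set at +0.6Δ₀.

-23400

Mn²⁺: group 7, so d-count = 7 − 2 = 5.
With Δ₀ > P the complex is low-spin.
Configuration: t₂g⁵ eg⁰.
Orbital CFSE = -2.0Δ₀ = -2.0 × 27200 = -54400 cm⁻¹.
Excess pairs vs high-spin: 2 − 0 = 2; pairing cost = +31000 cm⁻¹.
Net CFSE = -54400 + 31000 = -23400 cm⁻¹.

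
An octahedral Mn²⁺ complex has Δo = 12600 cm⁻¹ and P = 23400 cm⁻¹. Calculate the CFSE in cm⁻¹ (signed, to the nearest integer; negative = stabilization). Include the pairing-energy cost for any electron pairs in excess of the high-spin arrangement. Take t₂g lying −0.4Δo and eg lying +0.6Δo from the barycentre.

Mn sits in group 7; removing 2 electrons leaves Mn²⁺ with 7 − 2 = 5 d electrons.
With Δo < P the complex is high-spin.
That gives t₂g³ eg².
Orbital CFSE = 0.0Δo = 0.0 × 12600 = 0 cm⁻¹.
High-spin has no excess pairs, so no pairing correction applies.

0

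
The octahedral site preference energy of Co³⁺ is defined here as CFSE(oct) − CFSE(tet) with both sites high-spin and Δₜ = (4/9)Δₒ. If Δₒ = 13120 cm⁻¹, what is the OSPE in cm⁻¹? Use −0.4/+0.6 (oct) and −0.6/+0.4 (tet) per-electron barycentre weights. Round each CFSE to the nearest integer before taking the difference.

Group 9 minus oxidation state +3 gives a d⁶ configuration for Co³⁺.
In an octahedral site d⁶ (HS) is t2g^4 e_g^2, giving CFSE(oct) = -0.4Δₒ = -5248 cm⁻¹.
In a tetrahedral site the filling is e^3 t2^3: CFSE(tet) = -0.6Δₜ = -0.6 × (4/9)(13120) = -3499 cm⁻¹.
OSPE = CFSE(oct) − CFSE(tet) = -5248 − (-3499) = -1749 cm⁻¹.

-1749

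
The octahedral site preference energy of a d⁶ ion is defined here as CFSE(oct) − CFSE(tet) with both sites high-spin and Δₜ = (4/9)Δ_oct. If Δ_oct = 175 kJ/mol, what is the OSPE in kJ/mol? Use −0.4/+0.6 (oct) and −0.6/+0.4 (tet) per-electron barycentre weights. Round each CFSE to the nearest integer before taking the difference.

-23

Octahedral high-spin t₂g⁴ eg²: CFSE = -0.4 × 175 = -70 kJ/mol.
Tetrahedral: e³ t₂³, CFSE = 3(−0.6) + 3(+0.4) = -0.6Δₜ = -0.6 × (4/9) × 175 = -47 kJ/mol.
OSPE = -70 − (-47) = -23 kJ/mol.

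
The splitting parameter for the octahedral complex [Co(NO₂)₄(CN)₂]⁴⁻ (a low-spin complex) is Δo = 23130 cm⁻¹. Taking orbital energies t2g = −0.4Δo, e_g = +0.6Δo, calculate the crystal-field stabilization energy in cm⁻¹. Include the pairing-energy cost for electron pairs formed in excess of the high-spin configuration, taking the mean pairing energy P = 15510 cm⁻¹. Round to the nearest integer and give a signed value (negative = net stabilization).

Ligand charges: 4×(-1) from NO₂⁻ and 2×(-1) from CN⁻ sum to -6; with overall charge -4, Co is +2.
Co is in group 9, so Co²⁺ is d⁷ (9 − 2 = 7).
Configuration: t2g^6 e_g^1.
The orbital stabilization is -1.8Δo = -1.8 × 23130 = -41634 cm⁻¹.
Relative to high-spin t2g^5 e_g^2 (2 paired), the low-spin configuration has 1 additional pair, contributing +1 × 15510 = +15510 cm⁻¹.
Combining: -41634 + 15510 = -26124 cm⁻¹.

-26124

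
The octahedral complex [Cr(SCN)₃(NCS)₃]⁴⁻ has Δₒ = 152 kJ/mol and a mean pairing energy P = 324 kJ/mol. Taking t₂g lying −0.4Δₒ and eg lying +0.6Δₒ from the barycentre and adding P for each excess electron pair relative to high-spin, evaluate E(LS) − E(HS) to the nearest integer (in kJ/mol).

Ligand charges: 3×(-1) from SCN⁻ and 3×(-1) from NCS⁻ sum to -6; with overall charge -4, Cr is +2.
Group 6 minus oxidation state +2 gives a d⁴ configuration for Cr²⁺.
In the high-spin limit (t₂g³ eg¹) the orbital term is -0.6Δₒ = -91 kJ/mol, with no excess pairing.
Low-spin: t₂g⁴ eg⁰, orbital CFSE = -1.6Δₒ = -243 kJ/mol; plus 1 excess pair × P = +324 kJ/mol; total 81 kJ/mol.
E(LS) − E(HS) = 81 − (-91) = 172 kJ/mol.

172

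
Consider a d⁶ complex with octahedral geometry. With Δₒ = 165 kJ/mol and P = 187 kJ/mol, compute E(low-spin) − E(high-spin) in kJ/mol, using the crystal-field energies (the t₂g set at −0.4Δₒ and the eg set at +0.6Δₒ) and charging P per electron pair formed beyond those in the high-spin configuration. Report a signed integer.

44

In the high-spin limit (t₂g⁴ eg²) the orbital term is -0.4Δₒ = -66 kJ/mol, with no excess pairing.
Low-spin: t₂g⁶ eg⁰, orbital CFSE = -2.4Δₒ = -396 kJ/mol; plus 2 excess pairs × P = +374 kJ/mol; total -22 kJ/mol.
Thus E(LS) − E(HS) = 44 kJ/mol.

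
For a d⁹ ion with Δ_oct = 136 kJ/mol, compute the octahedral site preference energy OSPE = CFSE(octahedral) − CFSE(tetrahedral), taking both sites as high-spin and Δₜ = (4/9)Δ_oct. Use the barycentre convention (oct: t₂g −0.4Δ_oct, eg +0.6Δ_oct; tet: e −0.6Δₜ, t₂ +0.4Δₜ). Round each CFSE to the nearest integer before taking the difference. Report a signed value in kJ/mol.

Octahedral (high-spin): t2g^6 e_g^3, CFSE = 6(−0.4) + 3(+0.6) = -0.6Δ_oct = -0.6 × 136 = -82 kJ/mol.
Tetrahedral: e^4 t2^5, CFSE = 4(−0.6) + 5(+0.4) = -0.4Δₜ = -0.4 × (4/9) × 136 = -24 kJ/mol.
Subtracting, OSPE = -82 − (-24) = -58 kJ/mol.

-58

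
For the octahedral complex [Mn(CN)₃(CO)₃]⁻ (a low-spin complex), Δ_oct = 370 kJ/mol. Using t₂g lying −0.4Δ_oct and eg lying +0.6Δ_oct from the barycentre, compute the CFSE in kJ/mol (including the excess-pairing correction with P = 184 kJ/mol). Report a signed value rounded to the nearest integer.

-372

Ligand charges: 3×(-1) from CN⁻ and 3×(+0) from CO sum to -3; with overall charge -1, Mn is +2.
Mn sits in group 7; removing 2 electrons leaves Mn²⁺ with 7 − 2 = 5 d electrons.
Configuration: t₂g⁵ eg⁰.
CFSE(orbital) = 5×(-0.4Δ_oct) + 0×(0.6Δ_oct) = -2.0Δ_oct; with Δ_oct = 370 kJ/mol that is -740 kJ/mol.
Pairing penalty: 2 pairs vs 0 in the high-spin reference → 2 extra × P = 368 kJ/mol.
Overall CFSE = -740 + 368 = -372 kJ/mol.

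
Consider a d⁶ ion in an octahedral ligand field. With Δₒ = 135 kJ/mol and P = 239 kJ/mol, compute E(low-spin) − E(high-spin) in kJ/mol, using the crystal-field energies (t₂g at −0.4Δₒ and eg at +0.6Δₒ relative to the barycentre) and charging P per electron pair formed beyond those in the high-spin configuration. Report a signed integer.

High-spin d⁶ fills as t₂g⁴ eg² with CFSE 4(−0.4) + 2(+0.6) = -0.4Δₒ = -54 kJ/mol.
For low-spin the configuration is t₂g⁶ eg⁰: orbital energy -2.4 × 135 = -324 kJ/mol, and 2 additional pairs relative to high-spin add 478 kJ/mol, giving 154 kJ/mol.
E(LS) − E(HS) = 154 − (-54) = 208 kJ/mol.

208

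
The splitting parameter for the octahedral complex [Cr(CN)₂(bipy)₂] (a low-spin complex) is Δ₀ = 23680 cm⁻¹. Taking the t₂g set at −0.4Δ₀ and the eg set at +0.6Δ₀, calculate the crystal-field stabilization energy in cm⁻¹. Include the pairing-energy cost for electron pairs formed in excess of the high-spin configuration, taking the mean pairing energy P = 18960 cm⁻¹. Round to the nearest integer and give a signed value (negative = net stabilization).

Ligand charges: 2×(-1) from CN⁻ and 2×(+0) from bipy sum to -2; with overall charge +0, Cr is +2.
Cr²⁺: group 6, so d-count = 6 − 2 = 4.
Electron filling gives t₂g⁴ eg⁰.
CFSE(orbital) = 4×(-0.4Δ₀) + 0×(0.6Δ₀) = -1.6Δ₀; with Δ₀ = 23680 cm⁻¹ that is -37888 cm⁻¹.
Pairing penalty: 1 pair vs 0 in the high-spin reference → 1 extra × P = 18960 cm⁻¹.
Overall CFSE = -37888 + 18960 = -18928 cm⁻¹.

-18928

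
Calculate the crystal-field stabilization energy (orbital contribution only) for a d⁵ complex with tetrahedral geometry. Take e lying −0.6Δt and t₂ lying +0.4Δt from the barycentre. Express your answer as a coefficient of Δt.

With tetrahedral geometry the complex is necessarily high-spin.
Configuration: e² t₂³.
CFSE = 2(-0.6Δt) + 3(0.4Δt) = -1.2Δt + 1.2Δt = 0.0Δt.

0.0 Δt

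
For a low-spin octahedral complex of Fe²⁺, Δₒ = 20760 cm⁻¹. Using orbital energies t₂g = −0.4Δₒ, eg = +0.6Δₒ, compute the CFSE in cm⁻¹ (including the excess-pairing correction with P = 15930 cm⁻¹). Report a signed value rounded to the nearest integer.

-17964

Fe is in group 8, so Fe²⁺ is d⁶ (8 − 2 = 6).
Electron filling gives t₂g⁶ eg⁰.
CFSE(orbital) = 6×(-0.4Δₒ) + 0×(0.6Δₒ) = -2.4Δₒ; with Δₒ = 20760 cm⁻¹ that is -49824 cm⁻¹.
High-spin d⁶ would be t₂g⁴ eg² with 1 pair; low-spin has 3, so 2 excess pairs cost +2P = +31860 cm⁻¹.
Net CFSE = -49824 + 31860 = -17964 cm⁻¹.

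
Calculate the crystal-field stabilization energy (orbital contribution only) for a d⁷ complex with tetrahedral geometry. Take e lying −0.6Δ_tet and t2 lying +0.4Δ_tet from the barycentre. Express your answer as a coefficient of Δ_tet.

With tetrahedral geometry the complex is necessarily high-spin.
Configuration: e^4 t2^3.
CFSE = 4(-0.6Δ_tet) + 3(0.4Δ_tet) = -2.4Δ_tet + 1.2Δ_tet = -1.2Δ_tet.

-1.2 Δ_tet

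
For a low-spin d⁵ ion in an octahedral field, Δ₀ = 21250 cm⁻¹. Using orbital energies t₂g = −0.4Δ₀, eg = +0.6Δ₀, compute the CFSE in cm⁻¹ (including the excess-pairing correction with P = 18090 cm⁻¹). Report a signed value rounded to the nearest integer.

The d⁵ electrons fill as t₂g⁵ eg⁰.
CFSE(orbital) = 5×(-0.4Δ₀) + 0×(0.6Δ₀) = -2.0Δ₀; with Δ₀ = 21250 cm⁻¹ that is -42500 cm⁻¹.
Relative to high-spin t₂g³ eg² (0 paired), the low-spin configuration has 2 additional pairs, contributing +2 × 18090 = +36180 cm⁻¹.
Combining: -42500 + 36180 = -6320 cm⁻¹.

-6320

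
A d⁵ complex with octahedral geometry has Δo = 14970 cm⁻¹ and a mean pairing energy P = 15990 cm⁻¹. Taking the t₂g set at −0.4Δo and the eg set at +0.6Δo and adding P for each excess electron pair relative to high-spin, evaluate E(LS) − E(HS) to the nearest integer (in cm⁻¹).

High-spin: t₂g³ eg², CFSE = 0.0Δo = 0 cm⁻¹.
For low-spin the configuration is t₂g⁵ eg⁰: orbital energy -2.0 × 14970 = -29940 cm⁻¹, and 2 additional pairs relative to high-spin add 31980 cm⁻¹, giving 2040 cm⁻¹.
Thus E(LS) − E(HS) = 2040 cm⁻¹.

2040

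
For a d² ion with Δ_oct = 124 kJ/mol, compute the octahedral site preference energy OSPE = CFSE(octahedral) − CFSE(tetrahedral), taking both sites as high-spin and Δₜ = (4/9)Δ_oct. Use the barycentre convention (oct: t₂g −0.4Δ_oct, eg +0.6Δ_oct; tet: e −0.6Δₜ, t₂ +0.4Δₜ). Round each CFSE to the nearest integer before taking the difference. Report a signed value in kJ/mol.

In an octahedral site d² (HS) is t₂g² eg⁰, giving CFSE(oct) = -0.8Δ_oct = -99 kJ/mol.
Tetrahedral: e² t₂⁰, CFSE = 2(−0.6) + 0(+0.4) = -1.2Δₜ = -1.2 × (4/9) × 124 = -66 kJ/mol.
Subtracting, OSPE = -99 − (-66) = -33 kJ/mol.

-33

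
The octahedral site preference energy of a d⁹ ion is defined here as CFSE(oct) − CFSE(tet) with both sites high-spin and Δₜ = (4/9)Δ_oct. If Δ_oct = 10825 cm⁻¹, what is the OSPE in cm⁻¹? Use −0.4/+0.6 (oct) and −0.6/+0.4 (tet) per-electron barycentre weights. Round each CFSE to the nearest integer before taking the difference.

Octahedral high-spin t₂g⁶ eg³: CFSE = -0.6 × 10825 = -6495 cm⁻¹.
Tetrahedral: e⁴ t₂⁵, CFSE = 4(−0.6) + 5(+0.4) = -0.4Δₜ = -0.4 × (4/9) × 10825 = -1924 cm⁻¹.
OSPE = CFSE(oct) − CFSE(tet) = -6495 − (-1924) = -4571 cm⁻¹.

-4571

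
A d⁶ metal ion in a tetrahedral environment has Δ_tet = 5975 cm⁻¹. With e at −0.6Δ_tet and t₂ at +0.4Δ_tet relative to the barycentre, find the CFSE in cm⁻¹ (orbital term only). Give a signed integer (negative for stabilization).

-3585

With tetrahedral geometry the complex is necessarily high-spin.
Electron filling gives e³ t₂³.
The orbital stabilization is -0.6Δ_tet = -0.6 × 5975 = -3585 cm⁻¹.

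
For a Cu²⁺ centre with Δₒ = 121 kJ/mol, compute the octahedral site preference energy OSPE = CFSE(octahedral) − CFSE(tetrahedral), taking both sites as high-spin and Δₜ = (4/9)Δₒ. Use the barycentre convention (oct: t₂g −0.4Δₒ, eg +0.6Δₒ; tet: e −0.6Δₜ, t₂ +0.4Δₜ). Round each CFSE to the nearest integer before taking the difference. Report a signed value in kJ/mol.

-51

Cu is in group 11, so Cu²⁺ is d⁹ (11 − 2 = 9).
Octahedral (high-spin): t2g^6 e_g^3, CFSE = 6(−0.4) + 3(+0.6) = -0.6Δₒ = -0.6 × 121 = -73 kJ/mol.
Tetrahedral: e^4 t2^5, CFSE = 4(−0.6) + 5(+0.4) = -0.4Δₜ = -0.4 × (4/9) × 121 = -22 kJ/mol.
OSPE = -73 − (-22) = -51 kJ/mol.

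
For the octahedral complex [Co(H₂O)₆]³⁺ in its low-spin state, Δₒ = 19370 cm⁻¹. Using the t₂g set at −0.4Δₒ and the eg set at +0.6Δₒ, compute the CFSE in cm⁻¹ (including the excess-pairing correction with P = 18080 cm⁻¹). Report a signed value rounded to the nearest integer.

H₂O is neutral, so the +3 overall charge sits on Co: oxidation state +3.
Co sits in group 9; removing 3 electrons leaves Co³⁺ with 9 − 3 = 6 d electrons.
Electron filling gives t₂g⁶ eg⁰.
Orbital CFSE = 6(-0.4) + 0(0.6) = -2.4Δₒ = -2.4 × 19370 = -46488 cm⁻¹.
Pairing penalty: 3 pairs vs 1 in the high-spin reference → 2 extra × P = 36160 cm⁻¹.
Net CFSE = -46488 + 36160 = -10328 cm⁻¹.

-10328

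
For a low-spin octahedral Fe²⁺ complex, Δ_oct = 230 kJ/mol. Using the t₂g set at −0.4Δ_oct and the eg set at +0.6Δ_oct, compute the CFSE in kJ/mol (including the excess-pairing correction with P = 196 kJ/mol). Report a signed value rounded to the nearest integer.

-160

Fe is in group 8, so Fe²⁺ is d⁶ (8 − 2 = 6).
Electron filling gives t₂g⁶ eg⁰.
The orbital stabilization is -2.4Δ_oct = -2.4 × 230 = -552 kJ/mol.
Relative to high-spin t₂g⁴ eg² (1 paired), the low-spin configuration has 2 additional pairs, contributing +2 × 196 = +392 kJ/mol.
Combining: -552 + 392 = -160 kJ/mol.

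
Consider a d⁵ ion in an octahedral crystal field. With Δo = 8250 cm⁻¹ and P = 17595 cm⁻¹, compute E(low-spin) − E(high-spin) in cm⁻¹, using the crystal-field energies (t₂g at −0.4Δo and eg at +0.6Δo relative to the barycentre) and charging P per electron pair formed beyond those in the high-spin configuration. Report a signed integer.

High-spin d⁵ fills as t₂g³ eg² with CFSE 3(−0.4) + 2(+0.6) = 0.0Δo = 0 cm⁻¹.
For low-spin the configuration is t₂g⁵ eg⁰: orbital energy -2.0 × 8250 = -16500 cm⁻¹, and 2 additional pairs relative to high-spin add 35190 cm⁻¹, giving 18690 cm⁻¹.
Thus E(LS) − E(HS) = 18690 cm⁻¹.

18690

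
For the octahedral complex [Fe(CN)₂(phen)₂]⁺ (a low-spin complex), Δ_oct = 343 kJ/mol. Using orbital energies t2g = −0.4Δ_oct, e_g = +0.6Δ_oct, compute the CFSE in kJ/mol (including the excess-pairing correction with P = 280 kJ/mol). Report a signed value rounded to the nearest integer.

-126

Ligand charges: 2×(-1) from CN⁻ and 2×(+0) from phen sum to -2; with overall charge +1, Fe is +3.
Fe³⁺: group 8, so d-count = 8 − 3 = 5.
Configuration: t2g^5 e_g^0.
The orbital stabilization is -2.0Δ_oct = -2.0 × 343 = -686 kJ/mol.
High-spin d⁵ would be t2g^3 e_g^2 with 0 pairs; low-spin has 2, so 2 excess pairs cost +2P = +560 kJ/mol.
Net CFSE = -686 + 560 = -126 kJ/mol.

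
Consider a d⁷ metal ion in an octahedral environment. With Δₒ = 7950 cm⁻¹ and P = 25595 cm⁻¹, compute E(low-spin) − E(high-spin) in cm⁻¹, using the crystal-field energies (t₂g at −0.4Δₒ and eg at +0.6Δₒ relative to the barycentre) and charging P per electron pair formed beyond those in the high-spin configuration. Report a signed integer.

High-spin: t₂g⁵ eg², CFSE = -0.8Δₒ = -6360 cm⁻¹.
Low-spin: t₂g⁶ eg¹, orbital CFSE = -1.8Δₒ = -14310 cm⁻¹; plus 1 excess pair × P = +25595 cm⁻¹; total 11285 cm⁻¹.
E(LS) − E(HS) = 11285 − (-6360) = 17645 cm⁻¹.

17645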